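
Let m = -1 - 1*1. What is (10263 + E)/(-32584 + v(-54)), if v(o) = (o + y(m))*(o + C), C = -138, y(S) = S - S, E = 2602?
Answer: -12865/22216 ≈ -0.57909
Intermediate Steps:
m = -2 (m = -1 - 1 = -2)
y(S) = 0
v(o) = o*(-138 + o) (v(o) = (o + 0)*(o - 138) = o*(-138 + o))
(10263 + E)/(-32584 + v(-54)) = (10263 + 2602)/(-32584 - 54*(-138 - 54)) = 12865/(-32584 - 54*(-192)) = 12865/(-32584 + 10368) = 12865/(-22216) = 12865*(-1/22216) = -12865/22216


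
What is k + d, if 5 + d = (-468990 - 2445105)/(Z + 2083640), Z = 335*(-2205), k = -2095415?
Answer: -563653894879/268993 ≈ -2.0954e+6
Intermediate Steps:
Z = -738675
d = -1927784/268993 (d = -5 + (-468990 - 2445105)/(-738675 + 2083640) = -5 - 2914095/1344965 = -5 - 2914095*1/1344965 = -5 - 582819/268993 = -1927784/268993 ≈ -7.1667)
k + d = -2095415 - 1927784/268993 = -563653894879/268993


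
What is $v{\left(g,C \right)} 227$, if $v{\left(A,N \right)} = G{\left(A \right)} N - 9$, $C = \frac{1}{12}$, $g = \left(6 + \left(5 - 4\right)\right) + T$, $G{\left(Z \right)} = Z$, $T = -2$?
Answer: $- \frac{23381}{12} \approx -1948.4$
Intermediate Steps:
$g = 5$ ($g = \left(6 + \left(5 - 4\right)\right) - 2 = \left(6 + 1\right) - 2 = 7 - 2 = 5$)
$C = \frac{1}{12} \approx 0.083333$
$v{\left(A,N \right)} = -9 + A N$ ($v{\left(A,N \right)} = A N - 9 = -9 + A N$)
$v{\left(g,C \right)} 227 = \left(-9 + 5 \cdot \frac{1}{12}\right) 227 = \left(-9 + \frac{5}{12}\right) 227 = \left(- \frac{103}{12}\right) 227 = - \frac{23381}{12}$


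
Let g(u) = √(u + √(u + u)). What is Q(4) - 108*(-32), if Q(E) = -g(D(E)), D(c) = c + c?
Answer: 3456 - 2*√3 ≈ 3452.5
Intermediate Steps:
D(c) = 2*c
g(u) = √(u + √2*√u) (g(u) = √(u + √(2*u)) = √(u + √2*√u))
Q(E) = -√(2*E + 2*√E) (Q(E) = -√(2*E + √2*√(2*E)) = -√(2*E + √2*(√2*√E)) = -√(2*E + 2*√E))
Q(4) - 108*(-32) = -√(2*4 + 2*√4) - 108*(-32) = -√(8 + 2*2) + 3456 = -√(8 + 4) + 3456 = -√12 + 3456 = -2*√3 + 3456 = 3456 - 2*√3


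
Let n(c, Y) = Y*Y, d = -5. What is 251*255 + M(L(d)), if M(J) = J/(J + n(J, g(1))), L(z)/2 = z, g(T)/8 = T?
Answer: 1728130/27 ≈ 64005.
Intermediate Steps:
g(T) = 8*T
n(c, Y) = Y²
L(z) = 2*z
M(J) = J/(64 + J) (M(J) = J/(J + (8*1)²) = J/(J + 8²) = J/(J + 64) = J/(64 + J))
251*255 + M(L(d)) = 251*255 + (2*(-5))/(64 + 2*(-5)) = 64005 - 10/(64 - 10) = 64005 - 10/54 = 64005 - 10*1/54 = 64005 - 5/27 = 1728130/27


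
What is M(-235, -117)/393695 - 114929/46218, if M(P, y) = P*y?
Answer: -8795241749/3639159102 ≈ -2.4168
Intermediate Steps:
M(-235, -117)/393695 - 114929/46218 = -235*(-117)/393695 - 114929/46218 = 27495*(1/393695) - 114929*1/46218 = 5499/78739 - 114929/46218 = -8795241749/3639159102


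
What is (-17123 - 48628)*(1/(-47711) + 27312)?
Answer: -85678999221081/47711 ≈ -1.7958e+9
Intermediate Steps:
(-17123 - 48628)*(1/(-47711) + 27312) = -65751*(-1/47711 + 27312) = -65751*1303082831/47711 = -85678999221081/47711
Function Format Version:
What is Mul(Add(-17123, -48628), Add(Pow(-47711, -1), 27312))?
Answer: Rational(-85678999221081, 47711) ≈ -1.7958e+9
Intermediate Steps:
Mul(Add(-17123, -48628), Add(Pow(-47711, -1), 27312)) = Mul(-65751, Add(Rational(-1, 47711), 27312)) = Mul(-65751, Rational(1303082831, 47711)) = Rational(-85678999221081, 47711)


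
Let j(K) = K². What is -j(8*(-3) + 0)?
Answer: -576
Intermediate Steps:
-j(8*(-3) + 0) = -(8*(-3) + 0)² = -(-24 + 0)² = -1*(-24)² = -1*576 = -576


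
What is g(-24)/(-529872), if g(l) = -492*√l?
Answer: 41*I*√6/22078 ≈ 0.0045488*I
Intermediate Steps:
g(-24)/(-529872) = -984*I*√6/(-529872) = -984*I*√6*(-1/529872) = 41*I*√6/22078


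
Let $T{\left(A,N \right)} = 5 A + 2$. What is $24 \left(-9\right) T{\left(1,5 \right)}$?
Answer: $-1512$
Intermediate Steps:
$T{\left(A,N \right)} = 2 + 5 A$
$24 \left(-9\right) T{\left(1,5 \right)} = 24 \left(-9\right) \left(2 + 5 \cdot 1\right) = - 216 \left(2 + 5\right) = \left(-216\right) 7 = -1512$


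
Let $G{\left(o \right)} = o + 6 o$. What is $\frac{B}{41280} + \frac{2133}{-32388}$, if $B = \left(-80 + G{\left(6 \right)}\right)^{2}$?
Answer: $- \frac{860041}{27853680} \approx -0.030877$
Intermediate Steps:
$G{\left(o \right)} = 7 o$
$B = 1444$ ($B = \left(-80 + 7 \cdot 6\right)^{2} = \left(-80 + 42\right)^{2} = \left(-38\right)^{2} = 1444$)
$\frac{B}{41280} + \frac{2133}{-32388} = \frac{1444}{41280} + \frac{2133}{-32388} = 1444 \cdot \frac{1}{41280} + 2133 \left(- \frac{1}{32388}\right) = \frac{361}{10320} - \frac{711}{10796} = - \frac{860041}{27853680}$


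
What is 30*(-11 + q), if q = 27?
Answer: 480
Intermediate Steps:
30*(-11 + q) = 30*(-11 + 27) = 30*16 = 480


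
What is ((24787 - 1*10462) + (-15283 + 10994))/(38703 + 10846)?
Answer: 10036/49549 ≈ 0.20255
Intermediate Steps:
((24787 - 1*10462) + (-15283 + 10994))/(38703 + 10846) = ((24787 - 10462) - 4289)/49549 = (14325 - 4289)*(1/49549) = 10036*(1/49549) = 10036/49549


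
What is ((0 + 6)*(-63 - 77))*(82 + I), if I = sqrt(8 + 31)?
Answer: -68880 - 840*sqrt(39) ≈ -74126.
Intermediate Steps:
I = sqrt(39) ≈ 6.2450
((0 + 6)*(-63 - 77))*(82 + I) = ((0 + 6)*(-63 - 77))*(82 + sqrt(39)) = (6*(-140))*(82 + sqrt(39)) = -840*(82 + sqrt(39)) = -68880 - 840*sqrt(39)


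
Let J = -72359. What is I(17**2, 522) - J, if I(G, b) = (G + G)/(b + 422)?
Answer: 34153737/472 ≈ 72360.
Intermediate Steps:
I(G, b) = 2*G/(422 + b) (I(G, b) = (2*G)/(422 + b) = 2*G/(422 + b))
I(17**2, 522) - J = 2*17**2/(422 + 522) - 1*(-72359) = 2*289/944 + 72359 = 2*289*(1/944) + 72359 = 289/472 + 72359 = 34153737/472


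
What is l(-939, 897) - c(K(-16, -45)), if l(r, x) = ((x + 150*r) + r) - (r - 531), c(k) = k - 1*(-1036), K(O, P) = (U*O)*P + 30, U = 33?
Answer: -164248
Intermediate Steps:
K(O, P) = 30 + 33*O*P (K(O, P) = (33*O)*P + 30 = 33*O*P + 30 = 30 + 33*O*P)
c(k) = 1036 + k (c(k) = k + 1036 = 1036 + k)
l(r, x) = 531 + x + 150*r (l(r, x) = (x + 151*r) - (-531 + r) = (x + 151*r) + (531 - r) = 531 + x + 150*r)
l(-939, 897) - c(K(-16, -45)) = (531 + 897 + 150*(-939)) - (1036 + (30 + 33*(-16)*(-45))) = (531 + 897 - 140850) - (1036 + (30 + 23760)) = -139422 - (1036 + 23790) = -139422 - 1*24826 = -139422 - 24826 = -164248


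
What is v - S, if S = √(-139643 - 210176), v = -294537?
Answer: -294537 - I*√349819 ≈ -2.9454e+5 - 591.46*I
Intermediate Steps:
S = I*√349819 (S = √(-349819) = I*√349819 ≈ 591.46*I)
v - S = -294537 - I*√349819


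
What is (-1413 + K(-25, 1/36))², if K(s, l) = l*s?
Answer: 2590097449/1296 ≈ 1.9985e+6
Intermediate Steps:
(-1413 + K(-25, 1/36))² = (-1413 - 25/36)² = (-50893/36)² = 2590097449/1296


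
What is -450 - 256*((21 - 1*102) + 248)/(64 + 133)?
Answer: -131402/197 ≈ -667.02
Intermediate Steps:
-450 - 256*((21 - 1*102) + 248)/(64 + 133) = -450 - 256*((21 - 102) + 248)/197 = -450 - 256*(-81 + 248)/197 = -450 - 42752/197 = -131402/197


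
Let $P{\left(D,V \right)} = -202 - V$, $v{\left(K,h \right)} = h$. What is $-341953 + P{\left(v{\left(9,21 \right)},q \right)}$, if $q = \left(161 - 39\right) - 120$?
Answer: $-342157$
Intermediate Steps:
$q = 2$ ($q = 122 - 120 = 2$)
$-341953 + P{\left(v{\left(9,21 \right)},q \right)} = -341953 - 204 = -342157$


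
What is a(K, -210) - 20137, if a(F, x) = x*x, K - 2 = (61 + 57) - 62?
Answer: 23963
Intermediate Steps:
K = 58 (K = 2 + ((61 + 57) - 62) = 2 + (118 - 62) = 2 + 56 = 58)
a(F, x) = x²
a(K, -210) - 20137 = (-210)² - 20137 = 44100 - 20137 = 23963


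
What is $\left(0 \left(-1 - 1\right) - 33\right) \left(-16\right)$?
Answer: $528$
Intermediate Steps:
$\left(0 \left(-1 - 1\right) - 33\right) \left(-16\right) = \left(0 \left(-2\right) - 33\right) \left(-16\right) = \left(0 - 33\right) \left(-16\right) = \left(-33\right) \left(-16\right) = 528$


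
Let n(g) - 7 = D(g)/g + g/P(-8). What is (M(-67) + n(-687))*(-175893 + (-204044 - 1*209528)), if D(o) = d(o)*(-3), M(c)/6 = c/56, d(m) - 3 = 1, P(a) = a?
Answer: -647936980675/12824 ≈ -5.0525e+7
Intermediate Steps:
d(m) = 4 (d(m) = 3 + 1 = 4)
M(c) = 3*c/28 (M(c) = 6*(c/56) = 3*c/28)
D(o) = -12 (D(o) = 4*(-3) = -12)
n(g) = 7 - 12/g - g/8 (n(g) = 7 + (-12/g + g/(-8)) = 7 + (-12/g + g*(-1/8)) = 7 + (-12/g - g/8) = 7 - 12/g - g/8)
(M(-67) + n(-687))*(-175893 + (-204044 - 1*209528)) = ((3/28)*(-67) + (7 - 12/(-687) - 1/8*(-687)))*(-175893 + (-204044 - 1*209528)) = (-201/28 + (7 - 12*(-1/687) + 687/8))*(-175893 + (-204044 - 209528)) = (-201/28 + (7 + 4/229 + 687/8))*(-175893 - 413572) = (-201/28 + 170179/1832)*(-589465) = (1099195/12824)*(-589465) = -647936980675/12824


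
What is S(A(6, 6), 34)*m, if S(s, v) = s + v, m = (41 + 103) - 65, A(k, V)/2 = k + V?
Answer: 4582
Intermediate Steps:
A(k, V) = 2*V + 2*k (A(k, V) = 2*(k + V) = 2*(V + k) = 2*V + 2*k)
m = 79 (m = 144 - 65 = 79)
S(A(6, 6), 34)*m = ((2*6 + 2*6) + 34)*79 = ((12 + 12) + 34)*79 = (24 + 34)*79 = 58*79 = 4582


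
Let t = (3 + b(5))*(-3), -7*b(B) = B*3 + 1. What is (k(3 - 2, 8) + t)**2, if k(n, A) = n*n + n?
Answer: 1/49 ≈ 0.020408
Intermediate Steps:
b(B) = -1/7 - 3*B/7 (b(B) = -(B*3 + 1)/7 = -(3*B + 1)/7 = -(1 + 3*B)/7 = -1/7 - 3*B/7)
k(n, A) = n + n**2 (k(n, A) = n**2 + n = n + n**2)
t = -15/7 (t = (3 + (-1/7 - 3/7*5))*(-3) = (3 + (-1/7 - 15/7))*(-3) = (3 - 16/7)*(-3) = (5/7)*(-3) = -15/7 ≈ -2.1429)
(k(3 - 2, 8) + t)**2 = ((3 - 2)*(1 + (3 - 2)) - 15/7)**2 = (1*(1 + 1) - 15/7)**2 = (1*2 - 15/7)**2 = (2 - 15/7)**2 = (-1/7)**2 = 1/49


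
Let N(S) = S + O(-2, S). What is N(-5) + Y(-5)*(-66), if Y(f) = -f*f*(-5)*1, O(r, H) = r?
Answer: -8257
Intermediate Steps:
N(S) = -2 + S (N(S) = S - 2 = -2 + S)
Y(f) = 5*f² (Y(f) = -f²*(-5)*1 = -(-5)*f²*1 = (5*f²)*1 = 5*f²)
N(-5) + Y(-5)*(-66) = (-2 - 5) + (5*(-5)²)*(-66) = -7 + (5*25)*(-66) = -7 + 125*(-66) = -7 - 8250 = -8257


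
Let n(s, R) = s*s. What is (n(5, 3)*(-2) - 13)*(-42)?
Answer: 2646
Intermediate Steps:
n(s, R) = s**2
(n(5, 3)*(-2) - 13)*(-42) = (5**2*(-2) - 13)*(-42) = (25*(-2) - 13)*(-42) = (-50 - 13)*(-42) = -63*(-42) = 2646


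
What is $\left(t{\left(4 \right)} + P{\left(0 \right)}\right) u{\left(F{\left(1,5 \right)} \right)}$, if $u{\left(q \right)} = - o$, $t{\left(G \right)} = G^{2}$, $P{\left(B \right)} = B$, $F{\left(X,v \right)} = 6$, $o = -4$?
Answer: $64$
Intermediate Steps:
$u{\left(q \right)} = 4$ ($u{\left(q \right)} = \left(-1\right) \left(-4\right) = 4$)
$\left(t{\left(4 \right)} + P{\left(0 \right)}\right) u{\left(F{\left(1,5 \right)} \right)} = \left(4^{2} + 0\right) 4 = \left(16 + 0\right) 4 = 16 \cdot 4 = 64$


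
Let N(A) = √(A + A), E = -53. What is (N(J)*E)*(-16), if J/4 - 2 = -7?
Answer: 1696*I*√10 ≈ 5363.2*I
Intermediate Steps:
J = -20 (J = 8 + 4*(-7) = 8 - 28 = -20)
N(A) = √2*√A (N(A) = √(2*A) = √2*√A)
(N(J)*E)*(-16) = ((√2*√(-20))*(-53))*(-16) = ((√2*(2*I*√5))*(-53))*(-16) = ((2*I*√10)*(-53))*(-16) = -106*I*√10*(-16) = 1696*I*√10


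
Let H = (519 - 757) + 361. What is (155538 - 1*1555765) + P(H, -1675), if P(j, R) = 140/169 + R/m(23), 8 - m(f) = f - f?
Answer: -1893388859/1352 ≈ -1.4004e+6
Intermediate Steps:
m(f) = 8 (m(f) = 8 - (f - f) = 8 - 1*0 = 8 + 0 = 8)
H = 123 (H = -238 + 361 = 123)
P(j, R) = 140/169 + R/8
(155538 - 1*1555765) + P(H, -1675) = (155538 - 1*1555765) + (140/169 + (1/8)*(-1675)) = (155538 - 1555765) + (140/169 - 1675/8) = -1400227 - 281955/1352 = -1893388859/1352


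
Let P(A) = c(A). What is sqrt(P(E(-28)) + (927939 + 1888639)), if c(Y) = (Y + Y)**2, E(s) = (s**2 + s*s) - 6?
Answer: sqrt(12575954) ≈ 3546.3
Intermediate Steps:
E(s) = -6 + 2*s**2 (E(s) = (s**2 + s**2) - 6 = 2*s**2 - 6 = -6 + 2*s**2)
c(Y) = 4*Y**2 (c(Y) = (2*Y)**2 = 4*Y**2)
P(A) = 4*A**2
sqrt(P(E(-28)) + (927939 + 1888639)) = sqrt(4*(-6 + 2*(-28)**2)**2 + (927939 + 1888639)) = sqrt(4*(-6 + 2*784)**2 + 2816578) = sqrt(4*(-6 + 1568)**2 + 2816578) = sqrt(4*1562**2 + 2816578) = sqrt(4*2439844 + 2816578) = sqrt(9759376 + 2816578) = sqrt(12575954)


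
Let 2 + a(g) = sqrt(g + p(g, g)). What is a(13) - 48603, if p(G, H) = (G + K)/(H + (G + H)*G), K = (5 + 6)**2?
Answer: -48605 + sqrt(183183)/117 ≈ -48601.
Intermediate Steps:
K = 121 (K = 11**2 = 121)
p(G, H) = (121 + G)/(H + G*(G + H)) (p(G, H) = (G + 121)/(H + (G + H)*G) = (121 + G)/(H + G*(G + H)))
a(g) = -2 + sqrt(g + (121 + g)/(g + 2*g**2)) (a(g) = -2 + sqrt(g + (121 + g)/(g + g**2 + g*g)) = -2 + sqrt(g + (121 + g)/(g + g**2 + g**2)) = -2 + sqrt(g + (121 + g)/(g + 2*g**2)))
a(13) - 48603 = (-2 + sqrt((121 + 13 + 13**2*(1 + 2*13))/(13*(1 + 2*13)))) - 48603 = (-2 + sqrt((121 + 13 + 169*(1 + 26))/(13*(1 + 26)))) - 48603 = (-2 + sqrt((1/13)*(121 + 13 + 169*27)/27)) - 48603 = (-2 + sqrt((1/13)*(1/27)*(121 + 13 + 4563))) - 48603 = (-2 + sqrt((1/13)*(1/27)*4697)) - 48603 = (-2 + sqrt(4697/351)) - 48603 = (-2 + sqrt(183183)/117) - 48603 = -48605 + sqrt(183183)/117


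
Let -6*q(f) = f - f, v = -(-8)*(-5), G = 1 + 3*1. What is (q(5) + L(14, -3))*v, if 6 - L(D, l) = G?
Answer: -80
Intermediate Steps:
G = 4 (G = 1 + 3 = 4)
L(D, l) = 2 (L(D, l) = 6 - 1*4 = 6 - 4 = 2)
v = -40 (v = -8*5 = -40)
q(f) = 0 (q(f) = -(f - f)/6 = -1/6*0 = 0)
(q(5) + L(14, -3))*v = (0 + 2)*(-40) = 2*(-40) = -80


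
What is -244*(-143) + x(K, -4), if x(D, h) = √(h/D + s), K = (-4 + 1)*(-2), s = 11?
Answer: 34892 + √93/3 ≈ 34895.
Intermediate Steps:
K = 6 (K = -3*(-2) = 6)
x(D, h) = √(11 + h/D) (x(D, h) = √(h/D + 11) = √(11 + h/D))
-244*(-143) + x(K, -4) = -244*(-143) + √(11 - 4/6) = 34892 + √(11 - 4*⅙) = 34892 + √(11 - ⅔) = 34892 + √(31/3) = 34892 + √93/3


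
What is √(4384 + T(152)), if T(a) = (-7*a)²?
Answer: 4*√71030 ≈ 1066.1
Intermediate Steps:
T(a) = 49*a²
√(4384 + T(152)) = √(4384 + 49*152²) = √(4384 + 49*23104) = √(4384 + 1132096) = √1136480 = 4*√71030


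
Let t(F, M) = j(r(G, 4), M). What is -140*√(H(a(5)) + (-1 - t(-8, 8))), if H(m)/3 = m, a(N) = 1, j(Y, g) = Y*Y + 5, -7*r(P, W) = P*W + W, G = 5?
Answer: -20*I*√723 ≈ -537.77*I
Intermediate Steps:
r(P, W) = -W/7 - P*W/7 (r(P, W) = -(P*W + W)/7 = -(W + P*W)/7 = -W/7 - P*W/7)
j(Y, g) = 5 + Y² (j(Y, g) = Y² + 5 = 5 + Y²)
t(F, M) = 821/49 (t(F, M) = 5 + (-⅐*4*(1 + 5))² = 5 + (-⅐*4*6)² = 5 + (-24/7)² = 5 + 576/49 = 821/49)
H(m) = 3*m
-140*√(H(a(5)) + (-1 - t(-8, 8))) = -140*√(3*1 + (-1 - 1*821/49)) = -140*√(3 + (-1 - 821/49)) = -140*√(3 - 870/49) = -20*I*√723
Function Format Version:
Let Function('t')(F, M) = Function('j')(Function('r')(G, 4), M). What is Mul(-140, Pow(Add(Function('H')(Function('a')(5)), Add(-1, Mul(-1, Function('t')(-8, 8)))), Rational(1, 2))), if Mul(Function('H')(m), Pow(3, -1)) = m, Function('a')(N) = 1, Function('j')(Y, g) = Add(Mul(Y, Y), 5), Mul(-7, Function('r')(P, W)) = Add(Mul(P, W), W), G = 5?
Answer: Mul(-20, I, Pow(723, Rational(1, 2))) ≈ Mul(-537.77, I)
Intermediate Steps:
Function('r')(P, W) = Add(Mul(Rational(-1, 7), W), Mul(Rational(-1, 7), P, W)) (Function('r')(P, W) = Mul(Rational(-1, 7), Add(Mul(P, W), W)) = Mul(Rational(-1, 7), Add(W, Mul(P, W))) = Add(Mul(Rational(-1, 7), W), Mul(Rational(-1, 7), P, W)))
Function('j')(Y, g) = Add(5, Pow(Y, 2)) (Function('j')(Y, g) = Add(Pow(Y, 2), 5) = Add(5, Pow(Y, 2)))
Function('t')(F, M) = Rational(821, 49) (Function('t')(F, M) = Add(5, Pow(Mul(Rational(-1, 7), 4, Add(1, 5)), 2)) = Add(5, Pow(Mul(Rational(-1, 7), 4, 6), 2)) = Add(5, Pow(Rational(-24, 7), 2)) = Add(5, Rational(576, 49)) = Rational(821, 49))
Function('H')(m) = Mul(3, m)
Mul(-140, Pow(Add(Function('H')(Function('a')(5)), Add(-1, Mul(-1, Function('t')(-8, 8)))), Rational(1, 2))) = Mul(-140, Pow(Add(Mul(3, 1), Add(-1, Mul(-1, Rational(821, 49)))), Rational(1, 2))) = Mul(-140, Pow(Add(3, Add(-1, Rational(-821, 49))), Rational(1, 2))) = Mul(-140, Pow(Add(3, Rational(-870, 49)), Rational(1, 2))) = Mul(-140, Pow(Rational(-723, 49), Rational(1, 2))) = Mul(-140, Mul(Rational(1, 7), I, Pow(723, Rational(1, 2)))) = Mul(-20, I, Pow(723, Rational(1, 2)))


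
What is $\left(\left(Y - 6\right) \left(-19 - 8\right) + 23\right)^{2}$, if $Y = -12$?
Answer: $259081$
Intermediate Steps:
$\left(\left(Y - 6\right) \left(-19 - 8\right) + 23\right)^{2} = \left(\left(-12 - 6\right) \left(-19 - 8\right) + 23\right)^{2} = \left(\left(-18\right) \left(-27\right) + 23\right)^{2} = \left(486 + 23\right)^{2} = 509^{2} = 259081$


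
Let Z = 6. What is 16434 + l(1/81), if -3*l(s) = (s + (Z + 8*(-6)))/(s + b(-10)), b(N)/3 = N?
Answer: 119751157/7287 ≈ 16434.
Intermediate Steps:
b(N) = 3*N
l(s) = -(-42 + s)/(3*(-30 + s)) (l(s) = -(s + (6 + 8*(-6)))/(3*(s + 3*(-10))) = -(s + (6 - 48))/(3*(s - 30)) = -(s - 42)/(3*(-30 + s)) = -(-42 + s)/(3*(-30 + s)))
16434 + l(1/81) = 16434 + (42 - 1/81)/(3*(-30 + 1/81)) = 16434 + (42 - 1*1/81)/(3*(-30 + 1/81)) = 16434 + (42 - 1/81)/(3*(-2429/81)) = 16434 + (1/3)*(-81/2429)*(3401/81) = 16434 - 3401/7287 = 119751157/7287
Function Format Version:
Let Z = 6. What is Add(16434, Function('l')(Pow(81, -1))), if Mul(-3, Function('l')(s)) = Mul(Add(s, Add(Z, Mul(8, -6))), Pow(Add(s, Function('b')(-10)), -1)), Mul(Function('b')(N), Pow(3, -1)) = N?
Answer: Rational(119751157, 7287) ≈ 16434.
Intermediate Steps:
Function('b')(N) = Mul(3, N)
Function('l')(s) = Mul(Rational(-1, 3), Pow(Add(-30, s), -1), Add(-42, s)) (Function('l')(s) = Mul(Rational(-1, 3), Mul(Add(s, Add(6, Mul(8, -6))), Pow(Add(s, Mul(3, -10)), -1))) = Mul(Rational(-1, 3), Mul(Add(s, Add(6, -48)), Pow(Add(s, -30), -1))) = Mul(Rational(-1, 3), Mul(Add(s, -42), Pow(Add(-30, s), -1))) = Mul(Rational(-1, 3), Mul(Add(-42, s), Pow(Add(-30, s), -1))) = Mul(Rational(-1, 3), Mul(Pow(Add(-30, s), -1), Add(-42, s))) = Mul(Rational(-1, 3), Pow(Add(-30, s), -1), Add(-42, s)))
Add(16434, Function('l')(Pow(81, -1))) = Add(16434, Mul(Rational(1, 3), Pow(Add(-30, Pow(81, -1)), -1), Add(42, Mul(-1, Pow(81, -1))))) = Add(16434, Mul(Rational(1, 3), Pow(Add(-30, Rational(1, 81)), -1), Add(42, Mul(-1, Rational(1, 81))))) = Add(16434, Mul(Rational(1, 3), Pow(Rational(-2429, 81), -1), Add(42, Rational(-1, 81)))) = Add(16434, Mul(Rational(1, 3), Rational(-81, 2429), Rational(3401, 81))) = Add(16434, Rational(-3401, 7287)) = Rational(119751157, 7287)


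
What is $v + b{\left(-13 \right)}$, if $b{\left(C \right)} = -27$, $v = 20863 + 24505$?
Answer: $45341$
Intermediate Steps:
$v = 45368$
$v + b{\left(-13 \right)} = 45368 - 27 = 45341$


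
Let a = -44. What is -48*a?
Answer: 2112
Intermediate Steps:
-48*a = -48*(-44) = 2112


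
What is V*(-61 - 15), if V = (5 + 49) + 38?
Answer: -6992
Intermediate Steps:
V = 92 (V = 54 + 38 = 92)
V*(-61 - 15) = 92*(-61 - 15) = 92*(-76) = -6992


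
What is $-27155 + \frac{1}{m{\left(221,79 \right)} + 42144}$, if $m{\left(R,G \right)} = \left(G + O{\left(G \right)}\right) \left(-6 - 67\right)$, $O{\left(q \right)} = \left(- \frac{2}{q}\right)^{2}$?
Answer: $- \frac{6164960676334}{227028565} \approx -27155.0$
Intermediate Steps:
$O{\left(q \right)} = \frac{4}{q^{2}}$
$m{\left(R,G \right)} = - \frac{292}{G^{2}} - 73 G$ ($m{\left(R,G \right)} = \left(G + \frac{4}{G^{2}}\right) \left(-6 - 67\right) = \left(G + \frac{4}{G^{2}}\right) \left(-73\right) = - \frac{292}{G^{2}} - 73 G$)
$-27155 + \frac{1}{m{\left(221,79 \right)} + 42144} = -27155 + \frac{1}{\left(- \frac{292}{6241} - 5767\right) + 42144} = -27155 + \frac{1}{- \frac{35992139}{6241} + 42144} = -27155 + \frac{1}{\frac{227028565}{6241}} = -27155 + \frac{6241}{227028565} = - \frac{6164960676334}{227028565}$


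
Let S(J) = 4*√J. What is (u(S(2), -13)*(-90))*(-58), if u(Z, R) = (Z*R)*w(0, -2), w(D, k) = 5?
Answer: -1357200*√2 ≈ -1.9194e+6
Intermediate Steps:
u(Z, R) = 5*R*Z (u(Z, R) = (Z*R)*5 = (R*Z)*5 = 5*R*Z)
(u(S(2), -13)*(-90))*(-58) = ((5*(-13)*(4*√2))*(-90))*(-58) = (-260*√2*(-90))*(-58) = (23400*√2)*(-58) = -1357200*√2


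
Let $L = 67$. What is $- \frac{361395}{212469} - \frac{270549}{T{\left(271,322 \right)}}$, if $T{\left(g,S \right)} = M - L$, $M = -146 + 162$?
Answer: $\frac{6384982704}{1203991} \approx 5303.2$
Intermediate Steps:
$M = 16$
$T{\left(g,S \right)} = -51$ ($T{\left(g,S \right)} = 16 - 67 = -51$)
$- \frac{361395}{212469} - \frac{270549}{T{\left(271,322 \right)}} = - \frac{361395}{212469} - \frac{270549}{-51} = \left(-361395\right) \frac{1}{212469} - - \frac{90183}{17} = - \frac{120465}{70823} + \frac{90183}{17} = \frac{6384982704}{1203991}$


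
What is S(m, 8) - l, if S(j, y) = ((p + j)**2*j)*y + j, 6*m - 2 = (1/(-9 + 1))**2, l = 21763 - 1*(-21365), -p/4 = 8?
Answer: -10599305581/262144 ≈ -40433.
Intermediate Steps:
p = -32 (p = -4*8 = -32)
l = 43128 (l = 21763 + 21365 = 43128)
m = 43/128 (m = 1/3 + (1/(-9 + 1))**2/6 = 1/3 + (1/(-8))**2/6 = 1/3 + (-1/8)**2/6 = 1/3 + (1/6)*(1/64) = 1/3 + 1/384 = 43/128 ≈ 0.33594)
S(j, y) = j + j*y*(-32 + j)**2 (S(j, y) = ((-32 + j)**2*j)*y + j = (j*(-32 + j)**2)*y + j = j*y*(-32 + j)**2 + j = j + j*y*(-32 + j)**2)
S(m, 8) - l = 43*(1 + 8*(-32 + 43/128)**2)/128 - 1*43128 = 43*(1 + 8*(-4053/128)**2)/128 - 43128 = 43*(1 + 8*(16426809/16384))/128 - 43128 = 43*(1 + 16426809/2048)/128 - 43128 = (43/128)*(16428857/2048) - 43128 = 706440851/262144 - 43128 = -10599305581/262144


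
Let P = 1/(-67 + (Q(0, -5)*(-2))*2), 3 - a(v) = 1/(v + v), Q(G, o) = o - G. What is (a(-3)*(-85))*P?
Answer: 1615/282 ≈ 5.7270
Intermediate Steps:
a(v) = 3 - 1/(2*v) (a(v) = 3 - 1/(v + v) = 3 - 1/(2*v))
P = -1/47 (P = 1/(-67 + ((-5 - 1*0)*(-2))*2) = 1/(-67 + ((-5 + 0)*(-2))*2) = 1/(-67 - 5*(-2)*2) = 1/(-67 + 10*2) = 1/(-67 + 20) = 1/(-47) = -1/47 ≈ -0.021277)
(a(-3)*(-85))*P = ((3 - ½/(-3))*(-85))*(-1/47) = ((3 - ½*(-⅓))*(-85))*(-1/47) = ((3 + ⅙)*(-85))*(-1/47) = ((19/6)*(-85))*(-1/47) = -1615/6*(-1/47) = 1615/282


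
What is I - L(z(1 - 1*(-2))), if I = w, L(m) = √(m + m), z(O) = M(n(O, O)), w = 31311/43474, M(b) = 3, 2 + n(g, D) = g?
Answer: 31311/43474 - √6 ≈ -1.7293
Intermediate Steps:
n(g, D) = -2 + g
w = 31311/43474 (w = 31311*(1/43474) = 31311/43474 ≈ 0.72022)
z(O) = 3
L(m) = √2*√m (L(m) = √(2*m) = √2*√m)
I = 31311/43474 ≈ 0.72022
I - L(z(1 - 1*(-2))) = 31311/43474 - √2*√3 = 31311/43474 - √6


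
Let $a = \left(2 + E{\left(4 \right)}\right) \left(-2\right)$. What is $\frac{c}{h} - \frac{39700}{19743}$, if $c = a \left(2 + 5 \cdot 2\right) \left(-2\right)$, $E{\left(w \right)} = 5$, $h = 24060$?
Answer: $- \frac{79045696}{39584715} \approx -1.9969$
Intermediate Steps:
$a = -14$ ($a = \left(2 + 5\right) \left(-2\right) = 7 \left(-2\right) = -14$)
$c = 336$ ($c = - 14 \left(2 + 5 \cdot 2\right) \left(-2\right) = - 14 \left(2 + 10\right) \left(-2\right) = \left(-14\right) 12 \left(-2\right) = \left(-168\right) \left(-2\right) = 336$)
$\frac{c}{h} - \frac{39700}{19743} = \frac{336}{24060} - \frac{39700}{19743} = 336 \cdot \frac{1}{24060} - \frac{39700}{19743} = \frac{28}{2005} - \frac{39700}{19743} = - \frac{79045696}{39584715}$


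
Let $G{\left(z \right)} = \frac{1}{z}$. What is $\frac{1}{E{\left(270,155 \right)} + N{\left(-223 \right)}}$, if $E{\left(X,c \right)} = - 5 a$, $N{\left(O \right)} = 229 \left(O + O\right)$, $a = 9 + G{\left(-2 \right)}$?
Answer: $- \frac{2}{204353} \approx -9.787 \cdot 10^{-6}$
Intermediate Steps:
$a = \frac{17}{2}$ ($a = 9 + \frac{1}{-2} = 9 - \frac{1}{2} = \frac{17}{2} \approx 8.5$)
$N{\left(O \right)} = 458 O$ ($N{\left(O \right)} = 229 \cdot 2 O = 458 O$)
$E{\left(X,c \right)} = - \frac{85}{2}$ ($E{\left(X,c \right)} = \left(-5\right) \frac{17}{2} = - \frac{85}{2}$)
$\frac{1}{E{\left(270,155 \right)} + N{\left(-223 \right)}} = \frac{1}{- \frac{85}{2} + 458 \left(-223\right)} = \frac{1}{- \frac{85}{2} - 102134} = \frac{1}{- \frac{204353}{2}} = - \frac{2}{204353}$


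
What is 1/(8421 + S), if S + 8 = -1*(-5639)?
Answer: 1/14052 ≈ 7.1164e-5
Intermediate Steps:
S = 5631 (S = -8 - 1*(-5639) = -8 + 5639 = 5631)
1/(8421 + S) = 1/(8421 + 5631) = 1/14052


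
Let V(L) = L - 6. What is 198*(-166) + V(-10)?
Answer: -32884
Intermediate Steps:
V(L) = -6 + L
198*(-166) + V(-10) = 198*(-166) + (-6 - 10) = -32868 - 16 = -32884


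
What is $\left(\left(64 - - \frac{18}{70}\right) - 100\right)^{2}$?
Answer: $\frac{1565001}{1225} \approx 1277.6$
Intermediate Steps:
$\left(\left(64 - - \frac{18}{70}\right) - 100\right)^{2} = \left(\left(64 - \left(-18\right) \frac{1}{70}\right) - 100\right)^{2} = \left(\left(64 - - \frac{9}{35}\right) - 100\right)^{2} = \left(\left(64 + \frac{9}{35}\right) - 100\right)^{2} = \left(\frac{2249}{35} - 100\right)^{2} = \left(- \frac{1251}{35}\right)^{2} = \frac{1565001}{1225}$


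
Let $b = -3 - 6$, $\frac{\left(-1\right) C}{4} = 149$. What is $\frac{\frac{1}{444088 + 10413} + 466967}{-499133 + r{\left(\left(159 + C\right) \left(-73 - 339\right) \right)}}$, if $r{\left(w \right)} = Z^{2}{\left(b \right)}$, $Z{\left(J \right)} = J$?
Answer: $- \frac{53059242117}{56704908263} \approx -0.93571$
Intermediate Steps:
$C = -596$ ($C = \left(-4\right) 149 = -596$)
$b = -9$ ($b = -3 - 6 = -9$)
$r{\left(w \right)} = 81$ ($r{\left(w \right)} = \left(-9\right)^{2} = 81$)
$\frac{\frac{1}{444088 + 10413} + 466967}{-499133 + r{\left(\left(159 + C\right) \left(-73 - 339\right) \right)}} = \frac{\frac{1}{444088 + 10413} + 466967}{-499133 + 81} = \frac{\frac{1}{454501} + 466967}{-499052} = \left(\frac{1}{454501} + 466967\right) \left(- \frac{1}{499052}\right) = \frac{212236968468}{454501} \left(- \frac{1}{499052}\right) = - \frac{53059242117}{56704908263}$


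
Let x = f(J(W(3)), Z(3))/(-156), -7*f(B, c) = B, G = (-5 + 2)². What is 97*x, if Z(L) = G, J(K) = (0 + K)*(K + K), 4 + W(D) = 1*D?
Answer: 97/546 ≈ 0.17766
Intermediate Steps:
W(D) = -4 + D (W(D) = -4 + 1*D = -4 + D)
J(K) = 2*K² (J(K) = K*(2*K) = 2*K²)
G = 9 (G = (-3)² = 9)
Z(L) = 9
f(B, c) = -B/7
x = 1/546 (x = -2*(-4 + 3)²/7/(-156) = -2*(-1)²/7*(-1/156) = -2/7*(-1/156) = 1/546 ≈ 0.0018315)
97*x = 97*(1/546) = 97/546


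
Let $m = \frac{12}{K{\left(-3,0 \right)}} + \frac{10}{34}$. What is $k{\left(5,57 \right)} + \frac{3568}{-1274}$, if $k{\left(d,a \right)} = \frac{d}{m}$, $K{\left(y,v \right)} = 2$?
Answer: $- \frac{136743}{68159} \approx -2.0062$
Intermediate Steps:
$m = \frac{107}{17}$ ($m = \frac{12}{2} + \frac{10}{34} = 12 \cdot \frac{1}{2} + 10 \cdot \frac{1}{34} = 6 + \frac{5}{17} = \frac{107}{17} \approx 6.2941$)
$k{\left(d,a \right)} = \frac{17 d}{107}$ ($k{\left(d,a \right)} = \frac{d}{\frac{107}{17}} = d \frac{17}{107} = \frac{17 d}{107}$)
$k{\left(5,57 \right)} + \frac{3568}{-1274} = \frac{17}{107} \cdot 5 + \frac{3568}{-1274} = \frac{85}{107} + 3568 \left(- \frac{1}{1274}\right) = \frac{85}{107} - \frac{1784}{637} = - \frac{136743}{68159}$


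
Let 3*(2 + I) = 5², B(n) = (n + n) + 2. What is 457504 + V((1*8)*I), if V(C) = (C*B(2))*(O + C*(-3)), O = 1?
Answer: 411600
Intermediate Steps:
B(n) = 2 + 2*n (B(n) = 2*n + 2 = 2 + 2*n)
I = 19/3 (I = -2 + (⅓)*5² = -2 + (⅓)*25 = -2 + 25/3 = 19/3 ≈ 6.3333)
V(C) = 6*C*(1 - 3*C) (V(C) = (C*(2 + 2*2))*(1 + C*(-3)) = (C*(2 + 4))*(1 - 3*C) = (C*6)*(1 - 3*C) = (6*C)*(1 - 3*C) = 6*C*(1 - 3*C))
457504 + V((1*8)*I) = 457504 + 6*((1*8)*(19/3))*(1 - 3*1*8*19/3) = 457504 + 6*(8*(19/3))*(1 - 24*19/3) = 457504 + 6*(152/3)*(1 - 3*152/3) = 457504 + 6*(152/3)*(1 - 152) = 457504 + 6*(152/3)*(-151) = 457504 - 45904 = 411600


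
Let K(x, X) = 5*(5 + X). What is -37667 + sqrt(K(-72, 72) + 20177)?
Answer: -37667 + sqrt(20562) ≈ -37524.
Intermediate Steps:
K(x, X) = 25 + 5*X
-37667 + sqrt(K(-72, 72) + 20177) = -37667 + sqrt((25 + 5*72) + 20177) = -37667 + sqrt((25 + 360) + 20177) = -37667 + sqrt(385 + 20177) = -37667 + sqrt(20562)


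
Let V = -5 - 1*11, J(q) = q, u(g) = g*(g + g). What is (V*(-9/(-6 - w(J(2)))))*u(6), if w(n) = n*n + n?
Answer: -864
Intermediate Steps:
u(g) = 2*g² (u(g) = g*(2*g) = 2*g²)
w(n) = n + n² (w(n) = n² + n = n + n²)
V = -16 (V = -5 - 11 = -16)
(V*(-9/(-6 - w(J(2)))))*u(6) = (-(-144)/(-6 - 2*(1 + 2)))*(2*6²) = (-(-144)/(-6 - 2*3))*(2*36) = -(-144)/(-6 - 1*6)*72 = -(-144)/(-6 - 6)*72 = -(-144)/(-12)*72 = -(-144)*(-1)/12*72 = -16*¾*72 = -12*72 = -864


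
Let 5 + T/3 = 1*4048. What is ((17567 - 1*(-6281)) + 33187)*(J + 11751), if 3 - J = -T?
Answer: 1362166905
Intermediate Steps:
T = 12129 (T = -15 + 3*(1*4048) = -15 + 3*4048 = -15 + 12144 = 12129)
J = 12132 (J = 3 - (-1)*12129 = 3 - 1*(-12129) = 3 + 12129 = 12132)
((17567 - 1*(-6281)) + 33187)*(J + 11751) = ((17567 - 1*(-6281)) + 33187)*(12132 + 11751) = ((17567 + 6281) + 33187)*23883 = (23848 + 33187)*23883 = 57035*23883 = 1362166905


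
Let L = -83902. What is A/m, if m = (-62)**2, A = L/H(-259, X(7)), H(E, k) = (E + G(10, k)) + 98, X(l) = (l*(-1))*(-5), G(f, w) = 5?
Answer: 3227/23064 ≈ 0.13991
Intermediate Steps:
X(l) = 5*l (X(l) = -l*(-5) = 5*l)
H(E, k) = 103 + E (H(E, k) = (E + 5) + 98 = (5 + E) + 98 = 103 + E)
A = 3227/6 (A = -83902/(103 - 259) = -83902/(-156) = -83902*(-1/156) = 3227/6 ≈ 537.83)
m = 3844
A/m = (3227/6)/3844 = (3227/6)*(1/3844) = 3227/23064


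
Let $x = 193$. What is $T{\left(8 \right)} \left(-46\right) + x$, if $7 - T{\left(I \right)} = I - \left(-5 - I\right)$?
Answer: $837$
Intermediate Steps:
$T{\left(I \right)} = 2 - 2 I$ ($T{\left(I \right)} = 7 - \left(I - \left(-5 - I\right)\right) = 7 - \left(I + \left(5 + I\right)\right) = 7 - \left(5 + 2 I\right) = 2 - 2 I$)
$T{\left(8 \right)} \left(-46\right) + x = \left(2 - 16\right) \left(-46\right) + 193 = \left(-14\right) \left(-46\right) + 193 = 644 + 193 = 837$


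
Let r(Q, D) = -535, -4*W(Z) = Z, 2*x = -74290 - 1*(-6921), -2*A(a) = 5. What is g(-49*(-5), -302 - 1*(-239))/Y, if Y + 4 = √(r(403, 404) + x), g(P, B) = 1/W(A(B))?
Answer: -64/342355 - 8*I*√136878/342355 ≈ -0.00018694 - 0.0086453*I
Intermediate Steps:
A(a) = -5/2 (A(a) = -½*5 = -5/2)
x = -67369/2 (x = (-74290 - 1*(-6921))/2 = (-74290 + 6921)/2 = (½)*(-67369) = -67369/2 ≈ -33685.)
W(Z) = -Z/4
g(P, B) = 8/5 (g(P, B) = 1/(-¼*(-5/2)) = 1/(5/8) = 8/5)
Y = -4 + I*√136878/2 (Y = -4 + √(-535 - 67369/2) = -4 + √(-68439/2) = -4 + I*√136878/2 ≈ -4.0 + 184.99*I)
g(-49*(-5), -302 - 1*(-239))/Y = 8/(5*(-4 + I*√136878/2))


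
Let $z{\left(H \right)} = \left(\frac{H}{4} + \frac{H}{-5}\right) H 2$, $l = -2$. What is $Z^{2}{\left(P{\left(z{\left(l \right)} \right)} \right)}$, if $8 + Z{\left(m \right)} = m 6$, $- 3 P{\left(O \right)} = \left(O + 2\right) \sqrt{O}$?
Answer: $\frac{9152}{125} + \frac{384 \sqrt{10}}{25} \approx 121.79$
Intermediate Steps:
$z{\left(H \right)} = \frac{H^{2}}{10}$ ($z{\left(H \right)} = \left(H \frac{1}{4} + H \left(- \frac{1}{5}\right)\right) H 2 = \left(\frac{H}{4} - \frac{H}{5}\right) H 2 = \frac{H}{20} H 2 = \frac{H^{2}}{20} \cdot 2 = \frac{H^{2}}{10}$)
$P{\left(O \right)} = - \frac{\sqrt{O} \left(2 + O\right)}{3}$ ($P{\left(O \right)} = - \frac{\left(O + 2\right) \sqrt{O}}{3} = - \frac{\left(2 + O\right) \sqrt{O}}{3} = - \frac{\sqrt{O} \left(2 + O\right)}{3}$)
$Z{\left(m \right)} = -8 + 6 m$ ($Z{\left(m \right)} = -8 + m 6 = -8 + 6 m$)
$Z^{2}{\left(P{\left(z{\left(l \right)} \right)} \right)} = \left(-8 + 6 \frac{\sqrt{\frac{\left(-2\right)^{2}}{10}} \left(-2 - \frac{\left(-2\right)^{2}}{10}\right)}{3}\right)^{2} = \left(-8 + 6 \frac{\sqrt{\frac{1}{10} \cdot 4} \left(-2 - \frac{1}{10} \cdot 4\right)}{3}\right)^{2} = \left(-8 + 6 \frac{\sqrt{\frac{2}{5}} \left(-2 - \frac{2}{5}\right)}{3}\right)^{2} = \left(-8 + 6 \frac{\frac{\sqrt{10}}{5} \left(-2 - \frac{2}{5}\right)}{3}\right)^{2} = \left(-8 + 6 \cdot \frac{1}{3} \frac{\sqrt{10}}{5} \left(- \frac{12}{5}\right)\right)^{2} = \left(-8 + 6 \left(- \frac{4 \sqrt{10}}{25}\right)\right)^{2} = \left(-8 - \frac{24 \sqrt{10}}{25}\right)^{2}$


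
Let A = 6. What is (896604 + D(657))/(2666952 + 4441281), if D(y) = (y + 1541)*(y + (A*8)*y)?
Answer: 23885606/2369411 ≈ 10.081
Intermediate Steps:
D(y) = 49*y*(1541 + y) (D(y) = (y + 1541)*(y + (6*8)*y) = (1541 + y)*(y + 48*y) = (1541 + y)*(49*y) = 49*y*(1541 + y))
(896604 + D(657))/(2666952 + 4441281) = (896604 + 49*657*(1541 + 657))/(2666952 + 4441281) = (896604 + 49*657*2198)/7108233 = (896604 + 70760214)*(1/7108233) = 71656818*(1/7108233) = 23885606/2369411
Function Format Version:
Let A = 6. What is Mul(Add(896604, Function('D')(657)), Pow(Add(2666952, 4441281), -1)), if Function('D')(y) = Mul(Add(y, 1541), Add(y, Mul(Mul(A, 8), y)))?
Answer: Rational(23885606, 2369411) ≈ 10.081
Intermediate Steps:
Function('D')(y) = Mul(49, y, Add(1541, y)) (Function('D')(y) = Mul(Add(y, 1541), Add(y, Mul(Mul(6, 8), y))) = Mul(Add(1541, y), Add(y, Mul(48, y))) = Mul(Add(1541, y), Mul(49, y)) = Mul(49, y, Add(1541, y)))
Mul(Add(896604, Function('D')(657)), Pow(Add(2666952, 4441281), -1)) = Mul(Add(896604, Mul(49, 657, Add(1541, 657))), Pow(Add(2666952, 4441281), -1)) = Mul(Add(896604, Mul(49, 657, 2198)), Pow(7108233, -1)) = Mul(Add(896604, 70760214), Rational(1, 7108233)) = Mul(71656818, Rational(1, 7108233)) = Rational(23885606, 2369411)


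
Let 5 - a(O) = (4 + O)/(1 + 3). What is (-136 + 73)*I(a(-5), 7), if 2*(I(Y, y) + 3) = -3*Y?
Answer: 5481/8 ≈ 685.13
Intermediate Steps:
a(O) = 4 - O/4 (a(O) = 5 - (4 + O)/(1 + 3) = 5 - (4 + O)/4 = 5 - (1 + O/4) = 5 + (-1 - O/4) = 4 - O/4)
I(Y, y) = -3 - 3*Y/2 (I(Y, y) = -3 + (-3*Y)/2 = -3 - 3*Y/2)
(-136 + 73)*I(a(-5), 7) = (-136 + 73)*(-3 - 3*(4 - 1/4*(-5))/2) = -63*(-3 - 3*(4 + 5/4)/2) = -63*(-3 - 3/2*21/4) = -63*(-3 - 63/8) = -63*(-87/8) = 5481/8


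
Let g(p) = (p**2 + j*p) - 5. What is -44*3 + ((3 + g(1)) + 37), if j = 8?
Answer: -88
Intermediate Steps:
g(p) = -5 + p**2 + 8*p (g(p) = (p**2 + 8*p) - 5 = -5 + p**2 + 8*p)
-44*3 + ((3 + g(1)) + 37) = -44*3 + ((3 + (-5 + 1**2 + 8*1)) + 37) = -132 + ((3 + (-5 + 1 + 8)) + 37) = -132 + ((3 + 4) + 37) = -132 + (7 + 37) = -132 + 44 = -88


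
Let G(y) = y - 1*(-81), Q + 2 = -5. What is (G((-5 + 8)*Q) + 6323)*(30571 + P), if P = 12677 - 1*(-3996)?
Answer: 301558452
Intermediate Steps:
Q = -7 (Q = -2 - 5 = -7)
P = 16673 (P = 12677 + 3996 = 16673)
G(y) = 81 + y (G(y) = y + 81 = 81 + y)
(G((-5 + 8)*Q) + 6323)*(30571 + P) = ((81 + (-5 + 8)*(-7)) + 6323)*(30571 + 16673) = ((81 + 3*(-7)) + 6323)*47244 = ((81 - 21) + 6323)*47244 = (60 + 6323)*47244 = 6383*47244 = 301558452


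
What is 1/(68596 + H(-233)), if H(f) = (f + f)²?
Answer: 1/285752 ≈ 3.4995e-6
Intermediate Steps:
H(f) = 4*f² (H(f) = (2*f)² = 4*f²)
1/(68596 + H(-233)) = 1/(68596 + 4*(-233)²) = 1/(68596 + 4*54289) = 1/(68596 + 217156) = 1/285752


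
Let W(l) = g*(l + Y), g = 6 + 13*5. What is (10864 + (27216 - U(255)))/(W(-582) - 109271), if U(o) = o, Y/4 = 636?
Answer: 37825/30031 ≈ 1.2595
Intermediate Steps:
Y = 2544 (Y = 4*636 = 2544)
g = 71 (g = 6 + 65 = 71)
W(l) = 180624 + 71*l (W(l) = 71*(l + 2544) = 71*(2544 + l) = 180624 + 71*l)
(10864 + (27216 - U(255)))/(W(-582) - 109271) = (10864 + (27216 - 1*255))/((180624 + 71*(-582)) - 109271) = (10864 + (27216 - 255))/((180624 - 41322) - 109271) = (10864 + 26961)/(139302 - 109271) = 37825/30031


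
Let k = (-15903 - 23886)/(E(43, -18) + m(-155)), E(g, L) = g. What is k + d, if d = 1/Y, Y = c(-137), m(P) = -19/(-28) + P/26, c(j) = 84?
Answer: -1216574735/1153236 ≈ -1054.9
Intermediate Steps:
m(P) = 19/28 + P/26 (m(P) = -19*(-1/28) + P*(1/26) = 19/28 + P/26)
Y = 84
k = -14483196/13729 (k = (-15903 - 23886)/(43 + (19/28 + (1/26)*(-155))) = -39789/(43 + (19/28 - 155/26)) = -39789/(43 - 1923/364) = -39789/13729/364 = -39789*364/13729 = -14483196/13729 ≈ -1054.9)
d = 1/84 ≈ 0.011905
k + d = -14483196/13729 + 1/84 = -1216574735/1153236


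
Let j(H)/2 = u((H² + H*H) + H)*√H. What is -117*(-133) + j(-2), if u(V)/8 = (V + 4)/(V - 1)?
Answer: 15561 + 32*I*√2 ≈ 15561.0 + 45.255*I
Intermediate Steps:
u(V) = 8*(4 + V)/(-1 + V) (u(V) = 8*((V + 4)/(V - 1)) = 8*((4 + V)/(-1 + V)) = 8*(4 + V)/(-1 + V))
j(H) = 16*√H*(4 + H + 2*H²)/(-1 + H + 2*H²) (j(H) = 2*((8*(4 + ((H² + H*H) + H))/(-1 + ((H² + H*H) + H)))*√H) = 2*((8*(4 + ((H² + H²) + H))/(-1 + ((H² + H²) + H)))*√H) = 2*((8*(4 + (2*H² + H))/(-1 + (2*H² + H)))*√H) = 2*((8*(4 + (H + 2*H²))/(-1 + (H + 2*H²)))*√H) = 2*((8*(4 + H + 2*H²)/(-1 + H + 2*H²))*√H) = 2*(8*√H*(4 + H + 2*H²)/(-1 + H + 2*H²)) = 16*√H*(4 + H + 2*H²)/(-1 + H + 2*H²))
-117*(-133) + j(-2) = -117*(-133) + 16*√(-2)*(4 - 2*(1 + 2*(-2)))/(-1 - 2*(1 + 2*(-2))) = 15561 + 16*(I*√2)*(4 - 2*(1 - 4))/(-1 - 2*(1 - 4)) = 15561 + 16*(I*√2)*(4 - 2*(-3))/(-1 - 2*(-3)) = 15561 + 16*(I*√2)*(4 + 6)/(-1 + 6) = 15561 + 16*(I*√2)*10/5 = 15561 + 16*(I*√2)*(⅕)*10 = 15561 + 32*I*√2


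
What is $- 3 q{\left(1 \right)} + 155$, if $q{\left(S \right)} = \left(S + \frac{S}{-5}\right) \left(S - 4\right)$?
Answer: $\frac{811}{5} \approx 162.2$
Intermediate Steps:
$q{\left(S \right)} = \frac{4 S \left(-4 + S\right)}{5}$ ($q{\left(S \right)} = \left(S + S \left(- \frac{1}{5}\right)\right) \left(-4 + S\right) = \left(S - \frac{S}{5}\right) \left(-4 + S\right) = \frac{4 S}{5} \left(-4 + S\right) = \frac{4 S \left(-4 + S\right)}{5}$)
$- 3 q{\left(1 \right)} + 155 = - 3 \cdot \frac{4}{5} \cdot 1 \left(-4 + 1\right) + 155 = - 3 \cdot \frac{4}{5} \cdot 1 \left(-3\right) + 155 = \left(-3\right) \left(- \frac{12}{5}\right) + 155 = \frac{36}{5} + 155 = \frac{811}{5}$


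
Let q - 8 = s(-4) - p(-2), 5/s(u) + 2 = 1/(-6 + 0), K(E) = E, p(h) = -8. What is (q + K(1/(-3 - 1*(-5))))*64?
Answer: 11808/13 ≈ 908.31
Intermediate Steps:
s(u) = -30/13 (s(u) = 5/(-2 + 1/(-6 + 0)) = 5/(-2 + 1/(-6)) = 5/(-2 - ⅙) = 5/(-13/6) = 5*(-6/13) = -30/13)
q = 178/13 (q = 8 + (-30/13 - 1*(-8)) = 8 + (-30/13 + 8) = 8 + 74/13 = 178/13 ≈ 13.692)
(q + K(1/(-3 - 1*(-5))))*64 = (178/13 + 1/(-3 - 1*(-5)))*64 = (178/13 + 1/(-3 + 5))*64 = (178/13 + 1/2)*64 = (178/13 + ½)*64 = (369/26)*64 = 11808/13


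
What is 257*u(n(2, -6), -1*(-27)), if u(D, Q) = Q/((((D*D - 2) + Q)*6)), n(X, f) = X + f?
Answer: 2313/82 ≈ 28.207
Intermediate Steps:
u(D, Q) = Q/(-12 + 6*Q + 6*D²) (u(D, Q) = Q/((((D² - 2) + Q)*6)) = Q/((((-2 + D²) + Q)*6)) = Q/(((-2 + Q + D²)*6)) = Q/(-12 + 6*Q + 6*D²))
257*u(n(2, -6), -1*(-27)) = 257*((-1*(-27))/(6*(-2 - 1*(-27) + (2 - 6)²))) = 257*((⅙)*27/(-2 + 27 + (-4)²)) = 257*((⅙)*27/(-2 + 27 + 16)) = 257*((⅙)*27/41) = 257*((⅙)*27*(1/41)) = 257*(9/82) = 2313/82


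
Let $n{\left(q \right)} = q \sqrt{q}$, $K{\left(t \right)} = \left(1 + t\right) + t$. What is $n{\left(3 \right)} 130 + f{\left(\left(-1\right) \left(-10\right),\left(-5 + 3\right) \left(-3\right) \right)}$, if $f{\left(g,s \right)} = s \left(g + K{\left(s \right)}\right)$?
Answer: $138 + 390 \sqrt{3} \approx 813.5$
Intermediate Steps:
$K{\left(t \right)} = 1 + 2 t$
$f{\left(g,s \right)} = s \left(1 + g + 2 s\right)$ ($f{\left(g,s \right)} = s \left(g + \left(1 + 2 s\right)\right) = s \left(1 + g + 2 s\right)$)
$n{\left(q \right)} = q^{\frac{3}{2}}$
$n{\left(3 \right)} 130 + f{\left(\left(-1\right) \left(-10\right),\left(-5 + 3\right) \left(-3\right) \right)} = 3^{\frac{3}{2}} \cdot 130 + \left(-5 + 3\right) \left(-3\right) \left(1 - -10 + 2 \left(-5 + 3\right) \left(-3\right)\right) = 3 \sqrt{3} \cdot 130 + \left(-2\right) \left(-3\right) \left(1 + 10 + 2 \left(\left(-2\right) \left(-3\right)\right)\right) = 390 \sqrt{3} + 6 \left(1 + 10 + 2 \cdot 6\right) = 390 \sqrt{3} + 6 \left(1 + 10 + 12\right) = 390 \sqrt{3} + 6 \cdot 23 = 390 \sqrt{3} + 138 = 138 + 390 \sqrt{3}$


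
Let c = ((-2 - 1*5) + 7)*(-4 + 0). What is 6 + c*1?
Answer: 6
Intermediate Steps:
c = 0 (c = ((-2 - 5) + 7)*(-4) = (-7 + 7)*(-4) = 0*(-4) = 0)
6 + c*1 = 6 + 0*1 = 6 + 0 = 6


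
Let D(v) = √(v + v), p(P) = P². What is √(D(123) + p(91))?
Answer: √(8281 + √246) ≈ 91.086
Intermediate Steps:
D(v) = √2*√v (D(v) = √(2*v) = √2*√v)
√(D(123) + p(91)) = √(√2*√123 + 91²) = √(√246 + 8281) = √(8281 + √246)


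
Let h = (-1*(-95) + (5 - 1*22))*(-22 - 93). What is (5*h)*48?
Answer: -2152800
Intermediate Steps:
h = -8970 (h = (95 + (5 - 22))*(-115) = (95 - 17)*(-115) = 78*(-115) = -8970)
(5*h)*48 = (5*(-8970))*48 = -44850*48 = -2152800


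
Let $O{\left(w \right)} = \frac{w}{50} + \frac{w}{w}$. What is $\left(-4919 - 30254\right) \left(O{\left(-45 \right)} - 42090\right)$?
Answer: $\frac{14804280527}{10} \approx 1.4804 \cdot 10^{9}$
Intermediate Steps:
$O{\left(w \right)} = 1 + \frac{w}{50}$ ($O{\left(w \right)} = w \frac{1}{50} + 1 = \frac{w}{50} + 1 = 1 + \frac{w}{50}$)
$\left(-4919 - 30254\right) \left(O{\left(-45 \right)} - 42090\right) = \left(-4919 - 30254\right) \left(\left(1 + \frac{1}{50} \left(-45\right)\right) - 42090\right) = - 35173 \left(\left(1 - \frac{9}{10}\right) - 42090\right) = - 35173 \left(\frac{1}{10} - 42090\right) = \left(-35173\right) \left(- \frac{420899}{10}\right) = \frac{14804280527}{10}$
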